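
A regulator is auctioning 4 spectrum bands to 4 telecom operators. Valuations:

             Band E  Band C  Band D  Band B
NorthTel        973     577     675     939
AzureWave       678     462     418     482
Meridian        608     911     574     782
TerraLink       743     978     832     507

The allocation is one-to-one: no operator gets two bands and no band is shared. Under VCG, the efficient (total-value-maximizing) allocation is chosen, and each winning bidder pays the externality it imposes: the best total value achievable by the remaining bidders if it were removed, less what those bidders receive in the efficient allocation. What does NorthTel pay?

NorthTel pays $17M.

Efficient allocation: NorthTel→Band B ($939M), AzureWave→Band E ($678M), Meridian→Band C ($911M), TerraLink→Band D ($832M); total welfare W = $3360M.
NorthTel receives Band B at value $939M, so the others get W − 939 = $2421M.
Without NorthTel: best allocation of the remaining 3 bidders over all 4 bands is AzureWave→Band E ($678M), Meridian→Band B ($782M), TerraLink→Band C ($978M), total $2438M.
VCG payment = (others' best without NorthTel) − (others' welfare with NorthTel) = 2438 − 2421 = $17M.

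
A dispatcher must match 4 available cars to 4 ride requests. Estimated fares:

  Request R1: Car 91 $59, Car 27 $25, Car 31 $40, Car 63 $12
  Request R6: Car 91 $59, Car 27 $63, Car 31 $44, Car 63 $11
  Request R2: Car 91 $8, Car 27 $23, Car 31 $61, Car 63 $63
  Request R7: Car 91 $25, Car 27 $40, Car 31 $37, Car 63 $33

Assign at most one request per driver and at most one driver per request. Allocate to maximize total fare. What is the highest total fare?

Maximum total: $222

This is the linear assignment problem.
Optimal: Car 91→Request R1 ($59), Car 27→Request R6 ($63), Car 31→Request R7 ($37), Car 63→Request R2 ($63) — total 59+63+37+63 = $222.
Row-greedy (each driver in turn takes its best remaining request) gives $216, worse by 6.
Swapping Car 91↔Car 63 (Car 91→Request R2 $8, Car 63→Request R1 $12) loses 102.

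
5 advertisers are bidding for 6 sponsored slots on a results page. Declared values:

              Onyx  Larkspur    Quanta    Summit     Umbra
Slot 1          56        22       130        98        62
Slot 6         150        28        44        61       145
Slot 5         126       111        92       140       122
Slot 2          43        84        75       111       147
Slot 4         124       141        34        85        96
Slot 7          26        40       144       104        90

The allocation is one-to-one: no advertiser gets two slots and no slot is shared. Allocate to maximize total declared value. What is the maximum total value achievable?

Max total: $722

Optimal: Onyx→Slot 6 ($150), Larkspur→Slot 4 ($141), Quanta→Slot 7 ($144), Summit→Slot 5 ($140), Umbra→Slot 2 ($147) — total 150+141+144+140+147 = $722.
Column-greedy (each slot in turn goes to its best remaining advertiser) gives $708, worse by 14.
Next-best assignment: Onyx→Slot 6, Larkspur→Slot 4, Quanta→Slot 1, Summit→Slot 5, Umbra→Slot 2 = $708.
Swapping Quanta↔Summit (Quanta→Slot 5 $92, Summit→Slot 7 $104) loses 88.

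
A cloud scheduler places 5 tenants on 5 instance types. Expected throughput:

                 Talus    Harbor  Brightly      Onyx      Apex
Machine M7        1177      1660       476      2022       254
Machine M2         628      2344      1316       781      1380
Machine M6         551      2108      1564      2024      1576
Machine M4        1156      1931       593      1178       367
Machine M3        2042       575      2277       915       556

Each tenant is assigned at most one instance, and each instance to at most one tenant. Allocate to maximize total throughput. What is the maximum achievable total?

Treat this as an assignment problem: match each tenant to one instance.
Optimal: Talus→Machine M4 (1156 ops/s), Harbor→Machine M2 (2344 ops/s), Brightly→Machine M3 (2277 ops/s), Onyx→Machine M7 (2022 ops/s), Apex→Machine M6 (1576 ops/s) — total 1156+2344+2277+2022+1576 = 9375 ops/s.
Max-entry greedy (repeatedly take the single best remaining cell) gives 8189 ops/s, worse by 1186.
Next-best assignment: Talus→Machine M4, Harbor→Machine M6, Brightly→Machine M3, Onyx→Machine M7, Apex→Machine M2 = 8943 ops/s.
No other one-to-one assignment exceeds 9375 ops/s.

Max total: 9375 ops/s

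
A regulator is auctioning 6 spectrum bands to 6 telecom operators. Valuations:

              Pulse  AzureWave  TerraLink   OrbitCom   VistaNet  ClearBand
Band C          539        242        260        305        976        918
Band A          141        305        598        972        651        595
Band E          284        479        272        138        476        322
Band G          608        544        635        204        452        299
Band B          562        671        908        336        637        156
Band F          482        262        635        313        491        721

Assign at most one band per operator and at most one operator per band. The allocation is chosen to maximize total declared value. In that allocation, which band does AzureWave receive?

AzureWave receives Band E.

Treat this as an assignment problem: match each operator to one band.
Optimal: Pulse→Band G ($608M), AzureWave→Band E ($479M), TerraLink→Band B ($908M), OrbitCom→Band A ($972M), VistaNet→Band C ($976M), ClearBand→Band F ($721M) — total 608+479+908+972+976+721 = $4664M.
Column-greedy (each band in turn goes to its best remaining operator) gives $4345M, worse by 319.
AzureWave's own top band is Band B ($671M), but forcing AzureWave→Band B and reassigning the rest optimally gives only $4280M — worse by 384.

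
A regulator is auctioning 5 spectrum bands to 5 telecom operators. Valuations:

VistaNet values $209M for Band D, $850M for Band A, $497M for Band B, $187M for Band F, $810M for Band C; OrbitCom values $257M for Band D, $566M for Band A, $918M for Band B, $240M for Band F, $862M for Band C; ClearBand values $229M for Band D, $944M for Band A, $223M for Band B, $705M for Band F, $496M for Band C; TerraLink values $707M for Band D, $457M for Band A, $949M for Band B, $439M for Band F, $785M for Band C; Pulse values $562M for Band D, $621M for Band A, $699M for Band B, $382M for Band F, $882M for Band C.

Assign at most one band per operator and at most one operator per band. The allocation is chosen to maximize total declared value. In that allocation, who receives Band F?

Optimal: VistaNet→Band A ($850M), OrbitCom→Band B ($918M), ClearBand→Band F ($705M), TerraLink→Band D ($707M), Pulse→Band C ($882M) — total 850+918+705+707+882 = $4062M.
Max-entry greedy (repeatedly take the single best remaining cell) gives $3219M, worse by 843.
Next-best assignment: VistaNet→Band A, OrbitCom→Band C, ClearBand→Band F, TerraLink→Band B, Pulse→Band D = $3928M.
Swapping VistaNet↔TerraLink (VistaNet→Band D $209M, TerraLink→Band A $457M) loses 891.
No other one-to-one assignment exceeds $4062M.
ClearBand's own top band is Band A ($944M), but forcing ClearBand→Band A and reassigning the rest optimally gives only $3761M — worse by 301.

ClearBand receives Band F.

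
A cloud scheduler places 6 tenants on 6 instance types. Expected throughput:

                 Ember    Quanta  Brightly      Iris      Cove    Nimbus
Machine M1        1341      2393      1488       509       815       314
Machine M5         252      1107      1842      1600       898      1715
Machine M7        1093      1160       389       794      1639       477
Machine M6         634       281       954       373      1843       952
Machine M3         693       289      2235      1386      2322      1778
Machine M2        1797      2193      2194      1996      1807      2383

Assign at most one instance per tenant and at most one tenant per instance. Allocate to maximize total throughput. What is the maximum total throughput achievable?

This is a one-to-one assignment (maximum-weight bipartite matching).
Optimal: Ember→Machine M7 (1093 ops/s), Quanta→Machine M1 (2393 ops/s), Brightly→Machine M3 (2235 ops/s), Iris→Machine M5 (1600 ops/s), Cove→Machine M6 (1843 ops/s), Nimbus→Machine M2 (2383 ops/s) — total 1093+2393+2235+1600+1843+2383 = 11547 ops/s.
Row-greedy (each tenant in turn takes its best remaining instance) gives 10345 ops/s, worse by 1202.
Next-best assignment: Ember→Machine M7, Quanta→Machine M1, Brightly→Machine M3, Iris→Machine M2, Cove→Machine M6, Nimbus→Machine M5 = 11275 ops/s.

Maximum total: 11547 ops/s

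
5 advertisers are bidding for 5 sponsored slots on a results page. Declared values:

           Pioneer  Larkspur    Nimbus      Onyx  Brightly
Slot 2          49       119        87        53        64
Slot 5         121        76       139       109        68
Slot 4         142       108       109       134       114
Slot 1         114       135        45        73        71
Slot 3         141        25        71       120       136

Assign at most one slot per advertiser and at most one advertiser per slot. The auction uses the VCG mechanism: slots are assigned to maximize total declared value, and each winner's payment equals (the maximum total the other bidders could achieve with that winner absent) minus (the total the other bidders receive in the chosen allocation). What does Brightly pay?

Brightly pays $43.

Efficient allocation: Pioneer→Slot 1 ($114), Larkspur→Slot 2 ($119), Nimbus→Slot 5 ($139), Onyx→Slot 4 ($134), Brightly→Slot 3 ($136); total welfare W = $642.
Brightly receives Slot 3 at value $136, so the others get W − 136 = $506.
Without Brightly: best allocation of the remaining 4 bidders over all 5 slots is Pioneer→Slot 3 ($141), Larkspur→Slot 1 ($135), Nimbus→Slot 5 ($139), Onyx→Slot 4 ($134), total $549.
VCG payment = (others' best without Brightly) − (others' welfare with Brightly) = 549 − 506 = $43.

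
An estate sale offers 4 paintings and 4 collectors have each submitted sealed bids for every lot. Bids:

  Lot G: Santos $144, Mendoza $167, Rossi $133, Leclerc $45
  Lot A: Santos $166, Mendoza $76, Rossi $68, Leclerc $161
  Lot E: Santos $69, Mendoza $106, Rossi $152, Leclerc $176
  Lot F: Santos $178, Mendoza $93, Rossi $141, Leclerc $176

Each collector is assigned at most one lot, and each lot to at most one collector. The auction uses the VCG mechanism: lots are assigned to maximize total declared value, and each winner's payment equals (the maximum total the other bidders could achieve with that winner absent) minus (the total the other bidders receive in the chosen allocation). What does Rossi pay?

Efficient allocation: Santos→Lot A ($166), Mendoza→Lot G ($167), Rossi→Lot E ($152), Leclerc→Lot F ($176); total welfare W = $661.
Rossi receives Lot E at value $152, so the others get W − 152 = $509.
Without Rossi: best allocation of the remaining 3 bidders over all 4 lots is Santos→Lot F ($178), Mendoza→Lot G ($167), Leclerc→Lot E ($176), total $521.
VCG payment = (others' best without Rossi) − (others' welfare with Rossi) = 521 − 509 = $12.

Rossi pays $12.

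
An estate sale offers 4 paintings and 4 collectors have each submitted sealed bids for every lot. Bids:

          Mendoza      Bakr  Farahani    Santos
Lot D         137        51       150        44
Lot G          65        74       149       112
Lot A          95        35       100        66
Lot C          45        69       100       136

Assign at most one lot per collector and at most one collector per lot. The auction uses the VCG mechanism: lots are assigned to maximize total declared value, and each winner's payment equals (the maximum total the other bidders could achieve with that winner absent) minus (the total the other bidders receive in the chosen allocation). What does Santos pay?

Santos pays $34.

Efficient allocation: Mendoza→Lot D ($137), Bakr→Lot A ($35), Farahani→Lot G ($149), Santos→Lot C ($136); total welfare W = $457.
Santos receives Lot C at value $136, so the others get W − 136 = $321.
Without Santos: best allocation of the remaining 3 bidders over all 4 lots is Mendoza→Lot D ($137), Bakr→Lot C ($69), Farahani→Lot G ($149), total $355.
VCG payment = (others' best without Santos) − (others' welfare with Santos) = 355 − 321 = $34.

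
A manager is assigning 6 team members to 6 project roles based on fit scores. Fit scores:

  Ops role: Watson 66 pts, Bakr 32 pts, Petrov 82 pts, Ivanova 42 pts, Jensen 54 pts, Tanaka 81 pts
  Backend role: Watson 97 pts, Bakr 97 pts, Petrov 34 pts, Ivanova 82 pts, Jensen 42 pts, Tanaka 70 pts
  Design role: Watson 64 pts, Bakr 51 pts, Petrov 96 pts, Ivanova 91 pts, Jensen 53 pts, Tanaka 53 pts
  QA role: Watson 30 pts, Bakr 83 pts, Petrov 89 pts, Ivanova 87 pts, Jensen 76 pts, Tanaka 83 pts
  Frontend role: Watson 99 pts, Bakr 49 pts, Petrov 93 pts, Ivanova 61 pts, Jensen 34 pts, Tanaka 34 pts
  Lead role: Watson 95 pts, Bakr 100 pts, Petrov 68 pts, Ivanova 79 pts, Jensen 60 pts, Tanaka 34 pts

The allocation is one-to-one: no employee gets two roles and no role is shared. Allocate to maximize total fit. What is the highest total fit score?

Maximum total: 538 pts

Treat this as an assignment problem: match each employee to one role.
Optimal: Watson→Backend role (97 pts), Bakr→Lead role (100 pts), Petrov→Frontend role (93 pts), Ivanova→Design role (91 pts), Jensen→QA role (76 pts), Tanaka→Ops role (81 pts) — total 97+100+93+91+76+81 = 538 pts.
Row-greedy (each employee in turn takes its best remaining role) gives 506 pts, worse by 32.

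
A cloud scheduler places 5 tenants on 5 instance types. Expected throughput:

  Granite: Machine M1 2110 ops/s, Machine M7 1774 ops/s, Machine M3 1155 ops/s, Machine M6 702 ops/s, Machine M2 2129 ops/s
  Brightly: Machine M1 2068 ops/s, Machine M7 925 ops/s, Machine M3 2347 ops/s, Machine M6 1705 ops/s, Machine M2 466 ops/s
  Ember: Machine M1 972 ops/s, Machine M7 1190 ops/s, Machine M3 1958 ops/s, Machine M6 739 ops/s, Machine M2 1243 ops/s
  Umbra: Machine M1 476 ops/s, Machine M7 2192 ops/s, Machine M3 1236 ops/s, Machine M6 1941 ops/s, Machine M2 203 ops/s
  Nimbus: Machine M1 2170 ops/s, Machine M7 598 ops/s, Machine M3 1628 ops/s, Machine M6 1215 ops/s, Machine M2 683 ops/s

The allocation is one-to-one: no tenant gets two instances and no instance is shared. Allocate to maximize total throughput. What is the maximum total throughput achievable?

This is a one-to-one assignment (maximum-weight bipartite matching).
Optimal: Granite→Machine M2 (2129 ops/s), Brightly→Machine M6 (1705 ops/s), Ember→Machine M3 (1958 ops/s), Umbra→Machine M7 (2192 ops/s), Nimbus→Machine M1 (2170 ops/s) — total 2129+1705+1958+2192+2170 = 10154 ops/s.
Swapping Brightly↔Nimbus (Brightly→Machine M1 2068 ops/s, Nimbus→Machine M6 1215 ops/s) loses 592.

Max total: 10154 ops/s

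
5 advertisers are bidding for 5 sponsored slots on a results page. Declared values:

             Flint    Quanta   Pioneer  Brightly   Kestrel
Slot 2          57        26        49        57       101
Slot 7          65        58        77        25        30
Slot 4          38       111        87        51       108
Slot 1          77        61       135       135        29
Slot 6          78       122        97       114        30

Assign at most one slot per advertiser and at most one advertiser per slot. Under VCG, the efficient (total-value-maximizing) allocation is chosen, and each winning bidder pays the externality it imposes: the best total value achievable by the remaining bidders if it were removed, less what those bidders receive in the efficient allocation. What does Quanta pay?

Quanta pays $7.

Efficient allocation: Flint→Slot 7 ($65), Quanta→Slot 4 ($111), Pioneer→Slot 1 ($135), Brightly→Slot 6 ($114), Kestrel→Slot 2 ($101); total welfare W = $526.
Quanta receives Slot 4 at value $111, so the others get W − 111 = $415.
Without Quanta: best allocation of the remaining 4 bidders over all 5 slots is Flint→Slot 7 ($65), Pioneer→Slot 1 ($135), Brightly→Slot 6 ($114), Kestrel→Slot 4 ($108), total $422.
VCG payment = (others' best without Quanta) − (others' welfare with Quanta) = 422 − 415 = $7.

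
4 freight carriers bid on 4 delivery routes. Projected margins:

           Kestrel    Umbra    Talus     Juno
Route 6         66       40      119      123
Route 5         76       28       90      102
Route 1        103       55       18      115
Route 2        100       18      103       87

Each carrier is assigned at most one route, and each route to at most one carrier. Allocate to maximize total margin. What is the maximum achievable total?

Maximum total: $376k

Optimal: Kestrel→Route 2 ($100k), Umbra→Route 1 ($55k), Talus→Route 6 ($119k), Juno→Route 5 ($102k) — total 100+55+119+102 = $376k.
Row-greedy (each carrier in turn takes its best remaining route) gives $348k, worse by 28.
Next-best assignment: Kestrel→Route 2, Umbra→Route 1, Talus→Route 5, Juno→Route 6 = $368k.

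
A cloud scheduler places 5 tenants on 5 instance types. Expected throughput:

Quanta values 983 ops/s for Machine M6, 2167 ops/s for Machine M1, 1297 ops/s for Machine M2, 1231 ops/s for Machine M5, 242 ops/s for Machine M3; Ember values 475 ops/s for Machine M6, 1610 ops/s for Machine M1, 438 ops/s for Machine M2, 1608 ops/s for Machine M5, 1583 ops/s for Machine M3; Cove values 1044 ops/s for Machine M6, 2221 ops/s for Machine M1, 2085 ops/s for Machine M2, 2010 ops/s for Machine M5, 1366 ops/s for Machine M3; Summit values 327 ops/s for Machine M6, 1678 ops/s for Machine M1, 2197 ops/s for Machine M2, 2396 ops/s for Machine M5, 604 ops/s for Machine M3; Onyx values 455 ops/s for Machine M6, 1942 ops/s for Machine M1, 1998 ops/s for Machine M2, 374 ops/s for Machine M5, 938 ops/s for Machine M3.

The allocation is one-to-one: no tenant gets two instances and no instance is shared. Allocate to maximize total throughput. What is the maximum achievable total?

This is the linear assignment problem.
Optimal: Quanta→Machine M1 (2167 ops/s), Ember→Machine M3 (1583 ops/s), Cove→Machine M6 (1044 ops/s), Summit→Machine M5 (2396 ops/s), Onyx→Machine M2 (1998 ops/s) — total 2167+1583+1044+2396+1998 = 9188 ops/s.
Row-greedy (each tenant in turn takes its best remaining instance) gives 6919 ops/s, worse by 2269.

Maximum total: 9188 ops/s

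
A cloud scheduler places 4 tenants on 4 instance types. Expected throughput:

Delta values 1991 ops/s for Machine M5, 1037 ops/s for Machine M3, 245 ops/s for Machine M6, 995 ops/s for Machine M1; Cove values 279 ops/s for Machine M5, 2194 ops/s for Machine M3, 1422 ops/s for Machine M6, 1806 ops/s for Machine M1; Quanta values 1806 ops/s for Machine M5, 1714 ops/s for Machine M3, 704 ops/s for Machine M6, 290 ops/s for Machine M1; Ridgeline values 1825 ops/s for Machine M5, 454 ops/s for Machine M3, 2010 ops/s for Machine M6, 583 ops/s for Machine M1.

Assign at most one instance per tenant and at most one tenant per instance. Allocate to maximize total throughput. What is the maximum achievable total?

Optimal: Delta→Machine M5 (1991 ops/s), Cove→Machine M1 (1806 ops/s), Quanta→Machine M3 (1714 ops/s), Ridgeline→Machine M6 (2010 ops/s) — total 1991+1806+1714+2010 = 7521 ops/s.
Row-greedy (each tenant in turn takes its best remaining instance) gives 5472 ops/s, worse by 2049.
Swapping Ridgeline↔Delta (Ridgeline→Machine M5 1825 ops/s, Delta→Machine M6 245 ops/s) loses 1931.

Maximum total: 7521 ops/s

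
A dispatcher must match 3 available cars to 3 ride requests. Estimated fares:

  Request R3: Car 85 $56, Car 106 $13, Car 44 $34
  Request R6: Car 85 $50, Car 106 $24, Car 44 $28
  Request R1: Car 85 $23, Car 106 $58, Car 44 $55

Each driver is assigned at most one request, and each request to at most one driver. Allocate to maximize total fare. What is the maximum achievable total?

Optimal: Car 85→Request R3 ($56), Car 106→Request R1 ($58), Car 44→Request R6 ($28) — total 56+58+28 = $142.
Swapping Car 85↔Car 106 (Car 85→Request R1 $23, Car 106→Request R3 $13) loses 78.
Checked against all permutations: $142 is optimal.

Maximum total: $142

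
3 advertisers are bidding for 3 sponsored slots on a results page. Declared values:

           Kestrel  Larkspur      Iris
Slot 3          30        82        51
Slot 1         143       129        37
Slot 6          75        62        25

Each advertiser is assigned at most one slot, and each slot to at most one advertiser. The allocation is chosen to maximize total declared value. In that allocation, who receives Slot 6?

Larkspur receives Slot 6.

This is a one-to-one assignment (maximum-weight bipartite matching).
Optimal: Kestrel→Slot 1 ($143), Larkspur→Slot 6 ($62), Iris→Slot 3 ($51) — total 143+62+51 = $256.
Column-greedy (each slot in turn goes to its best remaining advertiser) gives $250, worse by 6.
Larkspur's own top slot is Slot 1 ($129), but forcing Larkspur→Slot 1 and reassigning the rest optimally gives only $255 — worse by 1.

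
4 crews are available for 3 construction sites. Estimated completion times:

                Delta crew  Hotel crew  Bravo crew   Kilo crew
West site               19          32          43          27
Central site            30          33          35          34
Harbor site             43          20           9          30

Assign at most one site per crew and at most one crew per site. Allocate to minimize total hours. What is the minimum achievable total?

Minimum total: 61 hours

Optimal: Delta crew→West site (19 hours), Hotel crew→Central site (33 hours), Bravo crew→Harbor site (9 hours) — total 19+33+9 = 61 hours.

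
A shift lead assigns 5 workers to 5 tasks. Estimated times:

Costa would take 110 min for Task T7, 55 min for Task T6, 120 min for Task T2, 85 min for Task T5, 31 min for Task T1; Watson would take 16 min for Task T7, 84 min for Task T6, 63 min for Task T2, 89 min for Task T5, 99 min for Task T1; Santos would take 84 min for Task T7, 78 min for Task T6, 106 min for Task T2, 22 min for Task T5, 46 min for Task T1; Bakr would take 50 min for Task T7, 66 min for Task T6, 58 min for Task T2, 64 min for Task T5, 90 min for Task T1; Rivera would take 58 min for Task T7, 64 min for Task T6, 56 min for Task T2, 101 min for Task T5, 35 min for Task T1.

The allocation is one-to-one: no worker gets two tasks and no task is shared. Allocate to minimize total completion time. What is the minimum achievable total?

Treat this as an assignment problem: match each worker to one task.
Optimal: Costa→Task T6 (55 min), Watson→Task T7 (16 min), Santos→Task T5 (22 min), Bakr→Task T2 (58 min), Rivera→Task T1 (35 min) — total 55+16+22+58+35 = 186 min.
Row-greedy (each worker in turn takes its cheapest remaining task) gives 191 min, worse by 5.
Swapping Bakr↔Costa (Bakr→Task T6 66 min, Costa→Task T2 120 min) adds 73.

Minimum total: 186 min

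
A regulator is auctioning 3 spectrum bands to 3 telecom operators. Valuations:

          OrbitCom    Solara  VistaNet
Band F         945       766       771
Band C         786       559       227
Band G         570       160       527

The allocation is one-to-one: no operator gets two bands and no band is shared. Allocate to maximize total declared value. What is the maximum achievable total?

Optimal: OrbitCom→Band C ($786M), Solara→Band F ($766M), VistaNet→Band G ($527M) — total 786+766+527 = $2079M.
Max-entry greedy (repeatedly take the single best remaining cell) gives $2031M, worse by 48.

Maximum total: $2079M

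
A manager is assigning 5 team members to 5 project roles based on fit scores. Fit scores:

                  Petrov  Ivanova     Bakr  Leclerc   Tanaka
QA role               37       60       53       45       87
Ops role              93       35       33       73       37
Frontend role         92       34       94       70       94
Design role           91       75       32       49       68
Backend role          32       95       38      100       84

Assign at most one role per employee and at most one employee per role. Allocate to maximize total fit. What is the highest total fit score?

Maximum total: 449 pts

This is a one-to-one assignment (maximum-weight bipartite matching).
Optimal: Petrov→Ops role (93 pts), Ivanova→Design role (75 pts), Bakr→Frontend role (94 pts), Leclerc→Backend role (100 pts), Tanaka→QA role (87 pts) — total 93+75+94+100+87 = 449 pts.
Row-greedy (each employee in turn takes its best remaining role) gives 418 pts, worse by 31.
Every other assignment is strictly worse.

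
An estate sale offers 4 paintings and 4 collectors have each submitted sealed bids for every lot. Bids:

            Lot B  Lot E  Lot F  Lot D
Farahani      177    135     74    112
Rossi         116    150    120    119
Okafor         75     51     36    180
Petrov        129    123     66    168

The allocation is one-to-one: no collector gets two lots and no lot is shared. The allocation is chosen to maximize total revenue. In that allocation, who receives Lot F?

Rossi receives Lot F.

Optimal: Farahani→Lot B ($177), Rossi→Lot F ($120), Okafor→Lot D ($180), Petrov→Lot E ($123) — total 177+120+180+123 = $600.
Row-greedy (each collector in turn takes its best remaining lot) gives $573, worse by 27.
Next-best assignment: Farahani→Lot B, Rossi→Lot E, Okafor→Lot D, Petrov→Lot F = $573.
Swapping Okafor↔Rossi (Okafor→Lot F $36, Rossi→Lot D $119) loses 145.
Rossi's own top lot is Lot E ($150), but forcing Rossi→Lot E and reassigning the rest optimally gives only $573 — worse by 27.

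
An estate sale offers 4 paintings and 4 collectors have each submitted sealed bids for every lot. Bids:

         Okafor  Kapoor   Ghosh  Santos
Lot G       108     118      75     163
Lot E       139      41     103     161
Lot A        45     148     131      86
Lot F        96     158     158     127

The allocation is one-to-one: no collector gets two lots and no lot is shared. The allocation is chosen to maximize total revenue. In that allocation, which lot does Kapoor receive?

Kapoor receives Lot A.

Optimal: Okafor→Lot E ($139), Kapoor→Lot A ($148), Ghosh→Lot F ($158), Santos→Lot G ($163) — total 139+148+158+163 = $608.
Max-entry greedy (repeatedly take the single best remaining cell) gives $591, worse by 17.
Kapoor's own top lot is Lot F ($158), but forcing Kapoor→Lot F and reassigning the rest optimally gives only $591 — worse by 17.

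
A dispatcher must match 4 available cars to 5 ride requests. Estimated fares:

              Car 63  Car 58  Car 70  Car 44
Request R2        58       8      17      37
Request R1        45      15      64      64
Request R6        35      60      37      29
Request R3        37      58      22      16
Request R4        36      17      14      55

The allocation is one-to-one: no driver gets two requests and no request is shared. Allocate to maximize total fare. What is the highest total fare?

Maximum total: $237

Optimal: Car 63→Request R2 ($58), Car 58→Request R6 ($60), Car 70→Request R1 ($64), Car 44→Request R4 ($55) — total 58+60+64+55 = $237.
Column-greedy (each request in turn goes to its best remaining driver) gives $198, worse by 39.
Next-best assignment: Car 63→Request R2, Car 58→Request R3, Car 70→Request R1, Car 44→Request R4 = $235.
Swapping Car 44↔Car 58 (Car 44→Request R6 $29, Car 58→Request R4 $17) loses 69.
Checked against all permutations: $237 is optimal.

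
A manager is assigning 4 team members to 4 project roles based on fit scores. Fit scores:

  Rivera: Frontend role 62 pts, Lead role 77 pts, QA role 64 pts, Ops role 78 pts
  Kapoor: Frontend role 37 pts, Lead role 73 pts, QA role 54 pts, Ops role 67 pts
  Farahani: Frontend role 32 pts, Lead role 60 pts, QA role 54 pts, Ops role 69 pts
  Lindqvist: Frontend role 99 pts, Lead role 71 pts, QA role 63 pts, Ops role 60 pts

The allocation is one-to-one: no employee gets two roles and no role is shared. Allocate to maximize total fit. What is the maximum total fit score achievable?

Optimal: Rivera→QA role (64 pts), Kapoor→Lead role (73 pts), Farahani→Ops role (69 pts), Lindqvist→Frontend role (99 pts) — total 64+73+69+99 = 305 pts.
Max-entry greedy (repeatedly take the single best remaining cell) gives 304 pts, worse by 1.
Next-best assignment: Rivera→Ops role, Kapoor→Lead role, Farahani→QA role, Lindqvist→Frontend role = 304 pts.
Swapping Lindqvist↔Kapoor (Lindqvist→Lead role 71 pts, Kapoor→Frontend role 37 pts) loses 64.
No other one-to-one assignment exceeds 305 pts.

Max total: 305 pts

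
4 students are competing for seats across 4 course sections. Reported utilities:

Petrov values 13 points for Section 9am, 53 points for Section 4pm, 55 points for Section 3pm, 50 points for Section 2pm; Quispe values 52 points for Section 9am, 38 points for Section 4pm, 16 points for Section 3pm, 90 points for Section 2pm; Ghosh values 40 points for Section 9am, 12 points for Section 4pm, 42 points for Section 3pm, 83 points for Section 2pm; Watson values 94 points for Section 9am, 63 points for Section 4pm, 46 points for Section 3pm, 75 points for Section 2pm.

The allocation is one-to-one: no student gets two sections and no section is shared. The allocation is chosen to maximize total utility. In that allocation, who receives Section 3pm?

This is the linear assignment problem.
Optimal: Petrov→Section 4pm (53 points), Quispe→Section 2pm (90 points), Ghosh→Section 3pm (42 points), Watson→Section 9am (94 points) — total 53+90+42+94 = 279 points.
Row-greedy (each student in turn takes its best remaining section) gives 248 points, worse by 31.
Every other assignment is strictly worse.
Ghosh's own top section is Section 2pm (83 points), but forcing Ghosh→Section 2pm and reassigning the rest optimally gives only 270 points — worse by 9.

Ghosh receives Section 3pm.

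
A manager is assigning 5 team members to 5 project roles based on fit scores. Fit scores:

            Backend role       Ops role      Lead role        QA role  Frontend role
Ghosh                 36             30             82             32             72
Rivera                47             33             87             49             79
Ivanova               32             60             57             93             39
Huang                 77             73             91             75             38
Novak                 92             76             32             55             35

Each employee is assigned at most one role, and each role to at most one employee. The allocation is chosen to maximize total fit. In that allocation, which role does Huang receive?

Huang receives Ops role.

Optimal: Ghosh→Lead role (82 pts), Rivera→Frontend role (79 pts), Ivanova→QA role (93 pts), Huang→Ops role (73 pts), Novak→Backend role (92 pts) — total 82+79+93+73+92 = 419 pts.
Row-greedy (each employee in turn takes its best remaining role) gives 407 pts, worse by 12.
Swapping Huang↔Ivanova (Huang→QA role 75 pts, Ivanova→Ops role 60 pts) loses 31.
Huang's own top role is Lead role (91 pts), but forcing Huang→Lead role and reassigning the rest optimally gives only 385 pts — worse by 34.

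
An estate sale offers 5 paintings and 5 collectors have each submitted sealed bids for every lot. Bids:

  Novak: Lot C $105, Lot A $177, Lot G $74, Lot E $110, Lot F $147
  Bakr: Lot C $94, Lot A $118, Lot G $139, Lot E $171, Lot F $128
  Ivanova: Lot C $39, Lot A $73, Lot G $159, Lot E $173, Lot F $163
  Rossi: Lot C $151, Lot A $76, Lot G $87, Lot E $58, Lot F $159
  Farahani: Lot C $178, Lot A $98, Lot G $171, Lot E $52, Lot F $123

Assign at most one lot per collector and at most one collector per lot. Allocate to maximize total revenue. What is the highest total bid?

Optimal: Novak→Lot A ($177), Bakr→Lot E ($171), Ivanova→Lot G ($159), Rossi→Lot F ($159), Farahani→Lot C ($178) — total 177+171+159+159+178 = $844.
Max-entry greedy (repeatedly take the single best remaining cell) gives $826, worse by 18.
Swapping Bakr↔Novak (Bakr→Lot A $118, Novak→Lot E $110) loses 120.
Checked against all permutations: $844 is optimal.

Max total: $844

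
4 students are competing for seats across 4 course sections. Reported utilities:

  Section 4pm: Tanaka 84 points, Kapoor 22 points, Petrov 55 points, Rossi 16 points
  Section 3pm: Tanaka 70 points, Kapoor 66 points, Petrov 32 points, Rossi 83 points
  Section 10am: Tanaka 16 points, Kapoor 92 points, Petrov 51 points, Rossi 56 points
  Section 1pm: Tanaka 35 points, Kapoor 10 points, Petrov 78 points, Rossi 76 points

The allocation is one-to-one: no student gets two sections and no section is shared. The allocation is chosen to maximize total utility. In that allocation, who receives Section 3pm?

Treat this as an assignment problem: match each student to one section.
Optimal: Tanaka→Section 4pm (84 points), Kapoor→Section 10am (92 points), Petrov→Section 1pm (78 points), Rossi→Section 3pm (83 points) — total 84+92+78+83 = 337 points.
Swapping Rossi↔Petrov (Rossi→Section 1pm 76 points, Petrov→Section 3pm 32 points) loses 53.

Rossi receives Section 3pm.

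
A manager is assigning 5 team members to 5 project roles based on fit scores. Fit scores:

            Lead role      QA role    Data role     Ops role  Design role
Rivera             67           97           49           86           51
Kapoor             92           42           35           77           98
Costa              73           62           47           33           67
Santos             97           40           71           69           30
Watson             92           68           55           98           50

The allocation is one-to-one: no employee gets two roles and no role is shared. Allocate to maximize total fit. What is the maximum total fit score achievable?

This is a one-to-one assignment (maximum-weight bipartite matching).
Optimal: Rivera→QA role (97 pts), Kapoor→Design role (98 pts), Costa→Lead role (73 pts), Santos→Data role (71 pts), Watson→Ops role (98 pts) — total 97+98+73+71+98 = 437 pts.

Maximum total: 437 pts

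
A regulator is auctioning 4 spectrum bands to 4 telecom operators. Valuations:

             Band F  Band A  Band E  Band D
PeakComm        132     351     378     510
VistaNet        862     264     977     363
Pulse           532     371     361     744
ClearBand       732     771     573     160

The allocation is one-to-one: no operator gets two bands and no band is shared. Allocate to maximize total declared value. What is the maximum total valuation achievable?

Optimal: PeakComm→Band A ($351M), VistaNet→Band E ($977M), Pulse→Band D ($744M), ClearBand→Band F ($732M) — total 351+977+744+732 = $2804M.
Row-greedy (each operator in turn takes its best remaining band) gives $2790M, worse by 14.
Swapping Pulse↔PeakComm (Pulse→Band A $371M, PeakComm→Band D $510M) loses 214.
No other one-to-one assignment exceeds $2804M.

Maximum total: $2804M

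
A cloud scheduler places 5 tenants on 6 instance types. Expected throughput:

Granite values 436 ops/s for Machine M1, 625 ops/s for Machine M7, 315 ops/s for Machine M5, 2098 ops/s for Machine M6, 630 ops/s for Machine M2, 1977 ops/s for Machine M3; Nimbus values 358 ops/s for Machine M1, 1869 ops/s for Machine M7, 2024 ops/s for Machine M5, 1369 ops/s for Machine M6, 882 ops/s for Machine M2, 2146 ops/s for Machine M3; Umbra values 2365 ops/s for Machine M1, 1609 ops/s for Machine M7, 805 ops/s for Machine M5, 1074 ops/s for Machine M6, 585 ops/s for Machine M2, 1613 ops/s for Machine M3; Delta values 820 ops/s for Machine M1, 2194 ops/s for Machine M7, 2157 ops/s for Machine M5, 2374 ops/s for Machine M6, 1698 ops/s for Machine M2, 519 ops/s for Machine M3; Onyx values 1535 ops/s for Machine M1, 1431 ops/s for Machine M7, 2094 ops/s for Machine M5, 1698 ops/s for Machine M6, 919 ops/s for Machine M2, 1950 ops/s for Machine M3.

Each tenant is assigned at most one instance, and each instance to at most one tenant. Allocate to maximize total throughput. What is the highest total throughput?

Optimal: Granite→Machine M6 (2098 ops/s), Nimbus→Machine M3 (2146 ops/s), Umbra→Machine M1 (2365 ops/s), Delta→Machine M7 (2194 ops/s), Onyx→Machine M5 (2094 ops/s) — total 2098+2146+2365+2194+2094 = 10897 ops/s.
Column-greedy (each instance in turn goes to its best remaining tenant) gives 9633 ops/s, worse by 1264.
Next-best assignment: Granite→Machine M3, Nimbus→Machine M7, Umbra→Machine M1, Delta→Machine M6, Onyx→Machine M5 = 10679 ops/s.

Max total: 10897 ops/s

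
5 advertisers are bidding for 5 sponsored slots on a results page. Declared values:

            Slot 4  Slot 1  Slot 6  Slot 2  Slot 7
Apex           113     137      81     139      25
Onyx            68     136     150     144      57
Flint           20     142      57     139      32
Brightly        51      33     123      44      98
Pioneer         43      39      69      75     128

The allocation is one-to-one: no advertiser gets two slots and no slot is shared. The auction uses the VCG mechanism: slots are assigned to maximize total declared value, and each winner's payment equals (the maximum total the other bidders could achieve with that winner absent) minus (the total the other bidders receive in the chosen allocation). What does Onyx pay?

Efficient allocation: Apex→Slot 4 ($113), Onyx→Slot 2 ($144), Flint→Slot 1 ($142), Brightly→Slot 6 ($123), Pioneer→Slot 7 ($128); total welfare W = $650.
Onyx receives Slot 2 at value $144, so the others get W − 144 = $506.
Without Onyx: best allocation of the remaining 4 bidders over all 5 slots is Apex→Slot 2 ($139), Flint→Slot 1 ($142), Brightly→Slot 6 ($123), Pioneer→Slot 7 ($128), total $532.
VCG payment = (others' best without Onyx) − (others' welfare with Onyx) = 532 − 506 = $26.

Onyx pays $26.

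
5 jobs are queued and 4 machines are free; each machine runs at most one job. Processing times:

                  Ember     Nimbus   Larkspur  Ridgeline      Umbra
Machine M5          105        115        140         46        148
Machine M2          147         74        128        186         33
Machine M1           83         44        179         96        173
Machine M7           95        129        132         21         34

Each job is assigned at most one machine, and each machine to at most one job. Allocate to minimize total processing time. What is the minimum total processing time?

Optimal: Ember→Machine M5 (105 min), Umbra→Machine M2 (33 min), Nimbus→Machine M1 (44 min), Ridgeline→Machine M7 (21 min) — total 105+33+44+21 = 203 min.
No other one-to-one assignment undercuts 203 min.

Minimum total: 203 min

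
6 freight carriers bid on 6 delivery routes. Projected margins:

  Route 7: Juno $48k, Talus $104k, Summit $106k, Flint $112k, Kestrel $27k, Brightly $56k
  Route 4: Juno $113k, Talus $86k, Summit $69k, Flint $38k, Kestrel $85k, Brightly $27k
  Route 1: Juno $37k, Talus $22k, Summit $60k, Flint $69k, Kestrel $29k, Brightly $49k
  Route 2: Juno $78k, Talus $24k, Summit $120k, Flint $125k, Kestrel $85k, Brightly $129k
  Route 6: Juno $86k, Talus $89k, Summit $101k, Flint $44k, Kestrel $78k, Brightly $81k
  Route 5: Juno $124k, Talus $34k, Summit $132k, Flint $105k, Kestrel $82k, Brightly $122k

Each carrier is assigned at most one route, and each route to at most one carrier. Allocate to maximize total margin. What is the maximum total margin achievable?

Optimal: Juno→Route 4 ($113k), Talus→Route 7 ($104k), Summit→Route 5 ($132k), Flint→Route 1 ($69k), Kestrel→Route 6 ($78k), Brightly→Route 2 ($129k) — total 113+104+132+69+78+129 = $625k.
Row-greedy (each carrier in turn takes its best remaining route) gives $583k, worse by 42.
Next-best assignment: Juno→Route 5, Talus→Route 7, Summit→Route 6, Flint→Route 1, Kestrel→Route 4, Brightly→Route 2 = $612k.

Maximum total: $625k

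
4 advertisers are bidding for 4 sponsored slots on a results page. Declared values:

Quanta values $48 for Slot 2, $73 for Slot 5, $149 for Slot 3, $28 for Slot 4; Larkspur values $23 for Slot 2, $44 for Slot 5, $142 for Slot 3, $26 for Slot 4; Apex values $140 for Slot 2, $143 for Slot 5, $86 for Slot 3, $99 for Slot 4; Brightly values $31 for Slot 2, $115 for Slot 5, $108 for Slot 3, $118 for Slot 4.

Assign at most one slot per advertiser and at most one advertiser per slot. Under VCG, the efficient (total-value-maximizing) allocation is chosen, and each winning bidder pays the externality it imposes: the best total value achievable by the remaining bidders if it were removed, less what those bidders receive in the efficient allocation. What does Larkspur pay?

Larkspur pays $79.

Efficient allocation: Quanta→Slot 5 ($73), Larkspur→Slot 3 ($142), Apex→Slot 2 ($140), Brightly→Slot 4 ($118); total welfare W = $473.
Larkspur receives Slot 3 at value $142, so the others get W − 142 = $331.
Without Larkspur: best allocation of the remaining 3 bidders over all 4 slots is Quanta→Slot 3 ($149), Apex→Slot 5 ($143), Brightly→Slot 4 ($118), total $410.
VCG payment = (others' best without Larkspur) − (others' welfare with Larkspur) = 410 − 331 = $79.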